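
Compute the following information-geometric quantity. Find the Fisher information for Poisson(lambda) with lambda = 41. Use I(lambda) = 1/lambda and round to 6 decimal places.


Fisher information for Poisson: I(lambda) = 1/lambda.
lambda = 41.
I(lambda) = 1/41 = 0.024390

0.024390


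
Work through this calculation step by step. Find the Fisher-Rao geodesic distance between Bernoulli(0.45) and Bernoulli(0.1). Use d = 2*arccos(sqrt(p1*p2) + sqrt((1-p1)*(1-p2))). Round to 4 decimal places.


Geodesic distance on Bernoulli manifold:
d(p1,p2) = 2*arccos(sqrt(p1*p2) + sqrt((1-p1)*(1-p2))).
sqrt(p1*p2) = sqrt(0.45*0.1) = 0.212132.
sqrt((1-p1)*(1-p2)) = sqrt(0.55*0.9) = 0.703562.
arg = 0.212132 + 0.703562 = 0.915694.
d = 2*arccos(0.915694) = 0.8271

0.8271


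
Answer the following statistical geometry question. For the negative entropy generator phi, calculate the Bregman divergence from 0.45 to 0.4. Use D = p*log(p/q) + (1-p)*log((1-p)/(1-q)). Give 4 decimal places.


Bregman divergence with negative entropy generator:
D = p*log(p/q) + (1-p)*log((1-p)/(1-q)).
p = 0.45, q = 0.4.
p*log(p/q) = 0.45*log(0.45/0.4) = 0.053002.
(1-p)*log((1-p)/(1-q)) = 0.55*log(0.55/0.6) = -0.047856.
D = 0.053002 + -0.047856 = 0.0051

0.0051


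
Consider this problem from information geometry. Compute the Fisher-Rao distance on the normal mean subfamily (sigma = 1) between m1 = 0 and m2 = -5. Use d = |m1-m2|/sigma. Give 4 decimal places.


On the fixed-variance normal subfamily, geodesic distance = |m1-m2|/sigma.
|0 - -5| = 5.
sigma = 1.
d = 5/1 = 5.0000

5.0000


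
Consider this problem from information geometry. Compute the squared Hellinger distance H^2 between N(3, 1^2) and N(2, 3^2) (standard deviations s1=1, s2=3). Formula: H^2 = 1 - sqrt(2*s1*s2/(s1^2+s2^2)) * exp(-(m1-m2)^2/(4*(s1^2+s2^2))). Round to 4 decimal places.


Squared Hellinger distance for Gaussians:
H^2 = 1 - sqrt(2*s1*s2/(s1^2+s2^2)) * exp(-(m1-m2)^2/(4*(s1^2+s2^2))).
s1^2 = 1, s2^2 = 9, s1^2+s2^2 = 10.
sqrt(2*1*3/(10)) = 0.774597.
(m1-m2)^2 = (1)^2 = 1.
exp(-1/(4*10)) = exp(-0.025) = 0.97531.
H^2 = 1 - 0.774597*0.97531 = 0.2445

0.2445


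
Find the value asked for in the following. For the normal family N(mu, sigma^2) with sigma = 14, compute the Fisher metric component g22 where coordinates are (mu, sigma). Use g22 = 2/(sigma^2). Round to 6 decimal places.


For the 2-parameter normal family, the Fisher metric has:
  g11 = 1/sigma^2, g22 = 2/sigma^2.
sigma = 14, sigma^2 = 196.
g22 = 0.010204

0.010204


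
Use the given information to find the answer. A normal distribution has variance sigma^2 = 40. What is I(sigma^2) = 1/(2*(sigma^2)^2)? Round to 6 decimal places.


Fisher information for variance: I(sigma^2) = 1/(2*sigma^4).
sigma^2 = 40, so sigma^4 = 1600.
I = 1/(2*1600) = 1/3200 = 0.000313

0.000313


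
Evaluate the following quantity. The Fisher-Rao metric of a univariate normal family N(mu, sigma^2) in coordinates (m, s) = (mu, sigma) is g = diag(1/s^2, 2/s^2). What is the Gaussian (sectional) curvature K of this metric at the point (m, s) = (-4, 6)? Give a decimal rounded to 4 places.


The metric has the form g = (A dm^2 + B ds^2)/s^2 with A = 1, B = 2.
Substitute u = sqrt(A/B)*m: g = B*(du^2 + ds^2)/s^2, i.e. B times the
Poincare upper half-plane metric, which has constant Gaussian curvature -1.
Scaling a 2D metric by a constant c divides the Gaussian curvature by c,
so K = -1/B = -1/(2) = -0.5000 everywhere (the point (m, s) = (-4, 6) is irrelevant:
the curvature is constant).
The requested Gaussian curvature is K = -0.5000.

-0.5000


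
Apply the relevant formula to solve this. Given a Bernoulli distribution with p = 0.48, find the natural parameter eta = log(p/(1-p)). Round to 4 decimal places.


Natural parameter for Bernoulli: eta = log(p/(1-p)).
p = 0.48, 1-p = 0.52.
p/(1-p) = 0.923077.
eta = log(0.923077) = -0.0800

-0.0800


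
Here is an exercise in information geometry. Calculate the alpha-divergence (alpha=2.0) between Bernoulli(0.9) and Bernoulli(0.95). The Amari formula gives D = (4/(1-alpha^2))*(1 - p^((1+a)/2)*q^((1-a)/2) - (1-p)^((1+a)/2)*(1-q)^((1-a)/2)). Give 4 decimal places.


Amari alpha-divergence:
D = (4/(1-alpha^2))*(1 - p^((1+a)/2)*q^((1-a)/2) - (1-p)^((1+a)/2)*(1-q)^((1-a)/2)).
alpha = 2.0, p = 0.9, q = 0.95.
e1 = (1+alpha)/2 = 1.5, e2 = (1-alpha)/2 = -0.5.
t1 = p^e1 * q^e2 = 0.9^1.5 * 0.95^-0.5 = 0.875996.
t2 = (1-p)^e1 * (1-q)^e2 = 0.1^1.5 * 0.05^-0.5 = 0.141421.
4/(1-alpha^2) = -1.333333.
D = -1.333333*(1 - 0.875996 - 0.141421) = 0.0232

0.0232


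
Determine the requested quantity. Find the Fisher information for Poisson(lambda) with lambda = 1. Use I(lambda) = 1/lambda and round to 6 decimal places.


Fisher information for Poisson: I(lambda) = 1/lambda.
lambda = 1.
I(lambda) = 1/1 = 1.000000

1.000000


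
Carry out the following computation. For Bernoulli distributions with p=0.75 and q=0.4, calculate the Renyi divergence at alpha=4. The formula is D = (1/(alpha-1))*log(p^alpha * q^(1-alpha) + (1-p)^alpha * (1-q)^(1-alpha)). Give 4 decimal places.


Renyi divergence of order alpha between Bernoulli distributions:
D = (1/(alpha-1))*log(p^alpha * q^(1-alpha) + (1-p)^alpha * (1-q)^(1-alpha)).
alpha = 4, p = 0.75, q = 0.4.
p^alpha * q^(1-alpha) = 0.75^4 * 0.4^-3 = 4.943848.
(1-p)^alpha * (1-q)^(1-alpha) = 0.25^4 * 0.6^-3 = 0.018084.
sum = 4.943848 + 0.018084 = 4.961932.
D = (1/3)*log(4.961932) = 0.5339

0.5339


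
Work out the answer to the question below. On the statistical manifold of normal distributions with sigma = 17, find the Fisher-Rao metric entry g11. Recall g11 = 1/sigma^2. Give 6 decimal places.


For the 2-parameter normal family, the Fisher metric has:
  g11 = 1/sigma^2, g22 = 2/sigma^2.
sigma = 17, sigma^2 = 289.
g11 = 0.003460

0.003460


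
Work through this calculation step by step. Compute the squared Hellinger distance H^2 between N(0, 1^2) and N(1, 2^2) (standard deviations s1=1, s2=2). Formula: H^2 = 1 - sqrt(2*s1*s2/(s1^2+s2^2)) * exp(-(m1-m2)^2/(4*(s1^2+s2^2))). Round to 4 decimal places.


Squared Hellinger distance for Gaussians:
H^2 = 1 - sqrt(2*s1*s2/(s1^2+s2^2)) * exp(-(m1-m2)^2/(4*(s1^2+s2^2))).
s1^2 = 1, s2^2 = 4, s1^2+s2^2 = 5.
sqrt(2*1*2/(5)) = 0.894427.
(m1-m2)^2 = (-1)^2 = 1.
exp(-1/(4*5)) = exp(-0.05) = 0.951229.
H^2 = 1 - 0.894427*0.951229 = 0.1492

0.1492


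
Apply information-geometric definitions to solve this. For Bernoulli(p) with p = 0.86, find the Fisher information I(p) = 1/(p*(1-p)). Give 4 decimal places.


For Bernoulli(p), Fisher information is I(p) = 1/(p*(1-p)).
p = 0.86, 1-p = 0.14.
p*(1-p) = 0.1204.
I(p) = 1/0.1204 = 8.3056

8.3056


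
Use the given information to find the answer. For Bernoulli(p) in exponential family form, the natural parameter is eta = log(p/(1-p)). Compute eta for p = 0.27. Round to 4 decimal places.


Natural parameter for Bernoulli: eta = log(p/(1-p)).
p = 0.27, 1-p = 0.73.
p/(1-p) = 0.369863.
eta = log(0.369863) = -0.9946

-0.9946


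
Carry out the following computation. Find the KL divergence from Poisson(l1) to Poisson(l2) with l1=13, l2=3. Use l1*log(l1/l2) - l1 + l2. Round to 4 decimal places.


KL divergence for Poisson:
KL = l1*log(l1/l2) - l1 + l2.
l1 = 13, l2 = 3.
log(13/3) = 1.466337.
l1*log(l1/l2) = 13 * 1.466337 = 19.062382.
KL = 19.062382 - 13 + 3 = 9.0624

9.0624


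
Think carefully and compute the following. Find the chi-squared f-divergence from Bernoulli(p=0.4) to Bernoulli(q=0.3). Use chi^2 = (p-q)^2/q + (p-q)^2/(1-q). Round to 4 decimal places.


Chi-squared divergence between Bernoulli distributions:
chi^2 = (p-q)^2/q + (p-q)^2/(1-q).
p = 0.4, q = 0.3, p-q = 0.1.
(p-q)^2 = 0.01.
term1 = 0.01/0.3 = 0.033333.
term2 = 0.01/0.7 = 0.014286.
chi^2 = 0.033333 + 0.014286 = 0.0476

0.0476


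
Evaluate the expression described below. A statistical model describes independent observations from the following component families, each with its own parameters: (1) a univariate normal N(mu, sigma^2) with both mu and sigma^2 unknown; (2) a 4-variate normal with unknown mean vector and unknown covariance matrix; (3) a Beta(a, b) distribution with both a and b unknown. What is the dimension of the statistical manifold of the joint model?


The dimension of a statistical manifold equals the number of free
(independent) real parameters of the model. For a product of independent
blocks the parameter counts add.
- normal (mu, sigma^2): 2.
- 4-variate normal: 4 (mean) + 4*5/2 = 10 (symmetric covariance) = 14.
- Beta (a, b): 2.
Total = 2 + 14 + 2 = 18.
Dimension = 18

18


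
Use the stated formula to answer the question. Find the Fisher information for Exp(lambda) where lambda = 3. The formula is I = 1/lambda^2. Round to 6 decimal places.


Fisher information for exponential: I(lambda) = 1/lambda^2.
lambda = 3, lambda^2 = 9.
I = 1/9 = 0.111111

0.111111


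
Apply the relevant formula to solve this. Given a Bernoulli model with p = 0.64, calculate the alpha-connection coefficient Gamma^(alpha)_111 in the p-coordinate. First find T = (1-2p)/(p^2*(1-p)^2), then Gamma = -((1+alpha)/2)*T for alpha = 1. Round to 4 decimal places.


Skewness (Amari-Chentsov) tensor: T = (1-2p)/(p^2*(1-p)^2).
p = 0.64, 1-2p = -0.28, p^2 = 0.4096, (1-p)^2 = 0.1296.
T = -0.28/(0.4096 * 0.1296) = -5.274643.
In the p-coordinate, Gamma^(alpha) = Gamma^(0) - (alpha/2)*T with Gamma^(0) = (1/2)*g'(p) = -T/2,
so Gamma^(alpha) = -((1+alpha)/2)*T.
alpha = 1, -(1+alpha)/2 = -1.0.
Gamma = -1.0 * -5.274643 = 5.2746

5.2746


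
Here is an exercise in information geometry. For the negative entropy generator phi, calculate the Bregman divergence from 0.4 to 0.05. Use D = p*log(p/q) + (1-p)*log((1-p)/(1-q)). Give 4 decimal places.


Bregman divergence with negative entropy generator:
D = p*log(p/q) + (1-p)*log((1-p)/(1-q)).
p = 0.4, q = 0.05.
p*log(p/q) = 0.4*log(0.4/0.05) = 0.831777.
(1-p)*log((1-p)/(1-q)) = 0.6*log(0.6/0.95) = -0.275719.
D = 0.831777 + -0.275719 = 0.5561

0.5561


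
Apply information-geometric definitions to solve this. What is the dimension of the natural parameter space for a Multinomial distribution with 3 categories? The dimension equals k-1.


Exponential family dimension calculation:
For Multinomial with k=3 categories, dim = k-1 = 2.

2


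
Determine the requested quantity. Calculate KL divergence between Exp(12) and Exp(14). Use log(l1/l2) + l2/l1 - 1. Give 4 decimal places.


KL divergence for exponential family:
KL = log(l1/l2) + l2/l1 - 1.
log(12/14) = -0.154151.
14/12 = 1.166667.
KL = -0.154151 + 1.166667 - 1 = 0.0125

0.0125


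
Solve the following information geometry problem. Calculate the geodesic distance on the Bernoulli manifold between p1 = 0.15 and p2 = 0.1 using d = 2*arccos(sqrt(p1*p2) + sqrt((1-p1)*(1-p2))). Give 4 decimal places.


Geodesic distance on Bernoulli manifold:
d(p1,p2) = 2*arccos(sqrt(p1*p2) + sqrt((1-p1)*(1-p2))).
sqrt(p1*p2) = sqrt(0.15*0.1) = 0.122474.
sqrt((1-p1)*(1-p2)) = sqrt(0.85*0.9) = 0.874643.
arg = 0.122474 + 0.874643 = 0.997117.
d = 2*arccos(0.997117) = 0.1519

0.1519


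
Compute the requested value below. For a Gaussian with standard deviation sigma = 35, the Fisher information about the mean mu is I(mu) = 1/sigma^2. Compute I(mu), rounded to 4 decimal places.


The Fisher information for the mean of a normal distribution is I(mu) = 1/sigma^2.
sigma = 35, so sigma^2 = 1225.
I(mu) = 1/1225 = 0.0008

0.0008


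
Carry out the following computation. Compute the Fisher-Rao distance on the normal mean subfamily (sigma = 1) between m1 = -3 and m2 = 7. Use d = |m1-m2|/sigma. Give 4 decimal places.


On the fixed-variance normal subfamily, geodesic distance = |m1-m2|/sigma.
|-3 - 7| = 10.
sigma = 1.
d = 10/1 = 10.0000

10.0000


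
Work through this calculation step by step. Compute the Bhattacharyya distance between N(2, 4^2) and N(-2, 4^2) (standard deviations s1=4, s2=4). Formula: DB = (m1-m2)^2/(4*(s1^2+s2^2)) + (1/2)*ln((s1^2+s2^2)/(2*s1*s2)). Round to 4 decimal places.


Bhattacharyya distance between two Gaussians:
DB = (m1-m2)^2/(4*(s1^2+s2^2)) + (1/2)*ln((s1^2+s2^2)/(2*s1*s2)).
(m1-m2)^2 = (4)^2 = 16.
s1^2+s2^2 = 16 + 16 = 32.
term1 = 16/128 = 0.125.
term2 = 0.5*ln(32/32.0) = 0.0.
DB = 0.125 + 0.0 = 0.1250

0.1250


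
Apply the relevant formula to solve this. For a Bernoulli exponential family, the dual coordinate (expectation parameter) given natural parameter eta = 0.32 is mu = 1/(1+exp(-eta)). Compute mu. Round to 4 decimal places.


Dual coordinate (expectation parameter) for Bernoulli:
mu = 1/(1+exp(-eta)).
eta = 0.32.
exp(-eta) = exp(-0.32) = 0.726149.
mu = 1/(1+0.726149) = 0.5793

0.5793


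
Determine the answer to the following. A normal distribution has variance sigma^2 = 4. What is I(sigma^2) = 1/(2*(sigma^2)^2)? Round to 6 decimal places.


Fisher information for variance: I(sigma^2) = 1/(2*sigma^4).
sigma^2 = 4, so sigma^4 = 16.
I = 1/(2*16) = 1/32 = 0.031250

0.031250


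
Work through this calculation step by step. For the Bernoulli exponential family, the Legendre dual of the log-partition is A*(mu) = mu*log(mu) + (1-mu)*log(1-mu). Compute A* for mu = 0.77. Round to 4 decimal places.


Legendre transform for Bernoulli:
A*(mu) = mu*log(mu) + (1-mu)*log(1-mu).
mu = 0.77, 1-mu = 0.23.
mu*log(mu) = 0.77*log(0.77) = -0.201251.
(1-mu)*log(1-mu) = 0.23*log(0.23) = -0.338025.
A* = -0.201251 + -0.338025 = -0.5393

-0.5393


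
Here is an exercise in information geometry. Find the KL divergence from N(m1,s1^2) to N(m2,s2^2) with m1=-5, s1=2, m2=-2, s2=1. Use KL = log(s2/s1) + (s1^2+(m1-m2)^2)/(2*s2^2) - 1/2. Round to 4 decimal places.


KL divergence between normal distributions:
KL = log(s2/s1) + (s1^2 + (m1-m2)^2)/(2*s2^2) - 1/2.
log(1/2) = -0.693147.
(2^2 + (-5--2)^2)/(2*1^2) = (4 + 9)/2 = 6.5.
KL = -0.693147 + 6.5 - 0.5 = 5.3069

5.3069


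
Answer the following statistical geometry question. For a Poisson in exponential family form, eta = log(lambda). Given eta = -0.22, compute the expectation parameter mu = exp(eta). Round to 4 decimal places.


Expectation parameter for Poisson exponential family:
mu = exp(eta).
eta = -0.22.
mu = exp(-0.22) = 0.8025

0.8025


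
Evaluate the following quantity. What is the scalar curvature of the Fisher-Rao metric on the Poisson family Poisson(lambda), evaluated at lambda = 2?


This family has a single free parameter, so its statistical manifold
is 1-dimensional. The Riemann curvature tensor of any 1-dimensional
Riemannian manifold vanishes identically, so R = 0.

0


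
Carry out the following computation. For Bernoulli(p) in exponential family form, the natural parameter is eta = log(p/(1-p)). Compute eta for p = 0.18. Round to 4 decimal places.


Natural parameter for Bernoulli: eta = log(p/(1-p)).
p = 0.18, 1-p = 0.82.
p/(1-p) = 0.219512.
eta = log(0.219512) = -1.5163

-1.5163


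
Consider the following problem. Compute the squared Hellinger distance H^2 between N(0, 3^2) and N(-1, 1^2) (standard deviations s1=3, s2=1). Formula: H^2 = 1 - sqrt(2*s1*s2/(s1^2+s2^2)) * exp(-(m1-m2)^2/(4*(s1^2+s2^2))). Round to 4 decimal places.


Squared Hellinger distance for Gaussians:
H^2 = 1 - sqrt(2*s1*s2/(s1^2+s2^2)) * exp(-(m1-m2)^2/(4*(s1^2+s2^2))).
s1^2 = 9, s2^2 = 1, s1^2+s2^2 = 10.
sqrt(2*3*1/(10)) = 0.774597.
(m1-m2)^2 = (1)^2 = 1.
exp(-1/(4*10)) = exp(-0.025) = 0.97531.
H^2 = 1 - 0.774597*0.97531 = 0.2445

0.2445


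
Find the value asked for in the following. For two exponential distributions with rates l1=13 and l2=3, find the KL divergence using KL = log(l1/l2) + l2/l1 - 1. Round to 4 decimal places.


KL divergence for exponential family:
KL = log(l1/l2) + l2/l1 - 1.
log(13/3) = 1.466337.
3/13 = 0.230769.
KL = 1.466337 + 0.230769 - 1 = 0.6971

0.6971


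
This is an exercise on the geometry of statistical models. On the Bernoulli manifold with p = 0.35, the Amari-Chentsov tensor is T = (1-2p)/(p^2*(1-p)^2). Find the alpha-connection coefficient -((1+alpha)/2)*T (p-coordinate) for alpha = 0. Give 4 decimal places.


Skewness (Amari-Chentsov) tensor: T = (1-2p)/(p^2*(1-p)^2).
p = 0.35, 1-2p = 0.3, p^2 = 0.1225, (1-p)^2 = 0.4225.
T = 0.3/(0.1225 * 0.4225) = 5.796401.
In the p-coordinate, Gamma^(alpha) = Gamma^(0) - (alpha/2)*T with Gamma^(0) = (1/2)*g'(p) = -T/2,
so Gamma^(alpha) = -((1+alpha)/2)*T.
alpha = 0, -(1+alpha)/2 = -0.5.
Gamma = -0.5 * 5.796401 = -2.8982

-2.8982


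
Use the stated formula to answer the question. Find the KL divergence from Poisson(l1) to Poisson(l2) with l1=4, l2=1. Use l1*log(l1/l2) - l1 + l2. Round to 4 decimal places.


KL divergence for Poisson:
KL = l1*log(l1/l2) - l1 + l2.
l1 = 4, l2 = 1.
log(4/1) = 1.386294.
l1*log(l1/l2) = 4 * 1.386294 = 5.545177.
KL = 5.545177 - 4 + 1 = 2.5452

2.5452


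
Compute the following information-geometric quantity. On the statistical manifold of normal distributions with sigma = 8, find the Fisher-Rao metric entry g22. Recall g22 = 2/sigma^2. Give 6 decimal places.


For the 2-parameter normal family, the Fisher metric has:
  g11 = 1/sigma^2, g22 = 2/sigma^2.
sigma = 8, sigma^2 = 64.
g22 = 0.031250

0.031250


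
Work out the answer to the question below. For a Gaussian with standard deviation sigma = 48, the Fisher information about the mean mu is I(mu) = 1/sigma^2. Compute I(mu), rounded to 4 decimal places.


The Fisher information for the mean of a normal distribution is I(mu) = 1/sigma^2.
sigma = 48, so sigma^2 = 2304.
I(mu) = 1/2304 = 0.0004

0.0004


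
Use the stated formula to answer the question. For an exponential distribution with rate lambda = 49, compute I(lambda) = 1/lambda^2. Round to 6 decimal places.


Fisher information for exponential: I(lambda) = 1/lambda^2.
lambda = 49, lambda^2 = 2401.
I = 1/2401 = 0.000416

0.000416


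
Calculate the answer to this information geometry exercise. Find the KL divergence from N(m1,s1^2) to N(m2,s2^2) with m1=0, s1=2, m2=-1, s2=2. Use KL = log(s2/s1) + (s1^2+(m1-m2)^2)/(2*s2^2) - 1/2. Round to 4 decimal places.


KL divergence between normal distributions:
KL = log(s2/s1) + (s1^2 + (m1-m2)^2)/(2*s2^2) - 1/2.
log(2/2) = 0.0.
(2^2 + (0--1)^2)/(2*2^2) = (4 + 1)/8 = 0.625.
KL = 0.0 + 0.625 - 0.5 = 0.1250

0.1250


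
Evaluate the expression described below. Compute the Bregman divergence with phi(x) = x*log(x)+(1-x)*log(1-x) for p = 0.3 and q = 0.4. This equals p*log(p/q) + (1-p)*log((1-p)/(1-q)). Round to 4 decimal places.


Bregman divergence with negative entropy generator:
D = p*log(p/q) + (1-p)*log((1-p)/(1-q)).
p = 0.3, q = 0.4.
p*log(p/q) = 0.3*log(0.3/0.4) = -0.086305.
(1-p)*log((1-p)/(1-q)) = 0.7*log(0.7/0.6) = 0.107905.
D = -0.086305 + 0.107905 = 0.0216

0.0216


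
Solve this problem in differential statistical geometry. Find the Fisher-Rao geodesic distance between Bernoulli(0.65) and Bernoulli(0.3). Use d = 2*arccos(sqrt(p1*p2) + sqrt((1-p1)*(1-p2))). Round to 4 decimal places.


Geodesic distance on Bernoulli manifold:
d(p1,p2) = 2*arccos(sqrt(p1*p2) + sqrt((1-p1)*(1-p2))).
sqrt(p1*p2) = sqrt(0.65*0.3) = 0.441588.
sqrt((1-p1)*(1-p2)) = sqrt(0.35*0.7) = 0.494975.
arg = 0.441588 + 0.494975 = 0.936563.
d = 2*arccos(0.936563) = 0.7162

0.7162


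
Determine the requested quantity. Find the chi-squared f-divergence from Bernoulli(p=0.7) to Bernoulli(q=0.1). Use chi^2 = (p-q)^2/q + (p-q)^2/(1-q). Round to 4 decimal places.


Chi-squared divergence between Bernoulli distributions:
chi^2 = (p-q)^2/q + (p-q)^2/(1-q).
p = 0.7, q = 0.1, p-q = 0.6.
(p-q)^2 = 0.36.
term1 = 0.36/0.1 = 3.6.
term2 = 0.36/0.9 = 0.4.
chi^2 = 3.6 + 0.4 = 4.0000

4.0000


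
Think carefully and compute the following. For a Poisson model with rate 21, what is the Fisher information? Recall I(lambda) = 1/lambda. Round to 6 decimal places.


Fisher information for Poisson: I(lambda) = 1/lambda.
lambda = 21.
I(lambda) = 1/21 = 0.047619

0.047619


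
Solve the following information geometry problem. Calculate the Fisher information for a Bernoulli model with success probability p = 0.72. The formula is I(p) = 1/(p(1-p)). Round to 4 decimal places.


For Bernoulli(p), Fisher information is I(p) = 1/(p*(1-p)).
p = 0.72, 1-p = 0.28.
p*(1-p) = 0.2016.
I(p) = 1/0.2016 = 4.9603

4.9603


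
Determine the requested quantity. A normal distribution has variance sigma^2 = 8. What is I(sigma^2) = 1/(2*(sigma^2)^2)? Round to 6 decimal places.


Fisher information for variance: I(sigma^2) = 1/(2*sigma^4).
sigma^2 = 8, so sigma^4 = 64.
I = 1/(2*64) = 1/128 = 0.007813

0.007813


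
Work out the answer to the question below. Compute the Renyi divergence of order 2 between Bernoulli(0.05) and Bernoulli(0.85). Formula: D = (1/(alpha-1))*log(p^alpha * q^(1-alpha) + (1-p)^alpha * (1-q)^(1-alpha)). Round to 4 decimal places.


Renyi divergence of order alpha between Bernoulli distributions:
D = (1/(alpha-1))*log(p^alpha * q^(1-alpha) + (1-p)^alpha * (1-q)^(1-alpha)).
alpha = 2, p = 0.05, q = 0.85.
p^alpha * q^(1-alpha) = 0.05^2 * 0.85^-1 = 0.002941.
(1-p)^alpha * (1-q)^(1-alpha) = 0.95^2 * 0.15^-1 = 6.016667.
sum = 0.002941 + 6.016667 = 6.019608.
D = (1/1)*log(6.019608) = 1.7950

1.7950


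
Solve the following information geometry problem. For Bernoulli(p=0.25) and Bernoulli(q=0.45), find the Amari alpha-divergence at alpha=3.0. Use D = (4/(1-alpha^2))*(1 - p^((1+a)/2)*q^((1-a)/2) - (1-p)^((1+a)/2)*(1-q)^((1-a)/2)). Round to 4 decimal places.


Amari alpha-divergence:
D = (4/(1-alpha^2))*(1 - p^((1+a)/2)*q^((1-a)/2) - (1-p)^((1+a)/2)*(1-q)^((1-a)/2)).
alpha = 3.0, p = 0.25, q = 0.45.
e1 = (1+alpha)/2 = 2.0, e2 = (1-alpha)/2 = -1.0.
t1 = p^e1 * q^e2 = 0.25^2.0 * 0.45^-1.0 = 0.138889.
t2 = (1-p)^e1 * (1-q)^e2 = 0.75^2.0 * 0.55^-1.0 = 1.022727.
4/(1-alpha^2) = -0.5.
D = -0.5*(1 - 0.138889 - 1.022727) = 0.0808

0.0808


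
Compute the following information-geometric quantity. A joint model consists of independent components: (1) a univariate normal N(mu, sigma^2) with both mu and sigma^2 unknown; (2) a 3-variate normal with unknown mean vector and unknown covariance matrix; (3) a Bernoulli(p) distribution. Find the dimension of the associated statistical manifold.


The dimension of a statistical manifold equals the number of free
(independent) real parameters of the model. For a product of independent
blocks the parameter counts add.
- normal (mu, sigma^2): 2.
- 3-variate normal: 3 (mean) + 3*4/2 = 6 (symmetric covariance) = 9.
- Bernoulli (p): 1.
Total = 2 + 9 + 1 = 12.
Dimension = 12

12


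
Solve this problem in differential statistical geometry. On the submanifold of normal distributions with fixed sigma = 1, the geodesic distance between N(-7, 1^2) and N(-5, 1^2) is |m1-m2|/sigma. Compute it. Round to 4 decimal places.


On the fixed-variance normal subfamily, geodesic distance = |m1-m2|/sigma.
|-7 - -5| = 2.
sigma = 1.
d = 2/1 = 2.0000

2.0000


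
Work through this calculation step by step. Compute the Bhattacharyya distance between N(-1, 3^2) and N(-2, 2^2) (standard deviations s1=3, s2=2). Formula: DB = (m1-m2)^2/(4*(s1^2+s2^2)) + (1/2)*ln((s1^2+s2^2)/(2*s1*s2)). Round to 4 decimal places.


Bhattacharyya distance between two Gaussians:
DB = (m1-m2)^2/(4*(s1^2+s2^2)) + (1/2)*ln((s1^2+s2^2)/(2*s1*s2)).
(m1-m2)^2 = (1)^2 = 1.
s1^2+s2^2 = 9 + 4 = 13.
term1 = 1/52 = 0.019231.
term2 = 0.5*ln(13/12.0) = 0.040021.
DB = 0.019231 + 0.040021 = 0.0593

0.0593


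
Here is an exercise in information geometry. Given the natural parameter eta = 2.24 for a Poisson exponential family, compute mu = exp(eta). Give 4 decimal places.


Expectation parameter for Poisson exponential family:
mu = exp(eta).
eta = 2.24.
mu = exp(2.24) = 9.3933

9.3933


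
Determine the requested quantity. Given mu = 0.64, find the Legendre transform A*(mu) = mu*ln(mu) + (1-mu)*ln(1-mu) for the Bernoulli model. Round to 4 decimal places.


Legendre transform for Bernoulli:
A*(mu) = mu*log(mu) + (1-mu)*log(1-mu).
mu = 0.64, 1-mu = 0.36.
mu*log(mu) = 0.64*log(0.64) = -0.285624.
(1-mu)*log(1-mu) = 0.36*log(0.36) = -0.367794.
A* = -0.285624 + -0.367794 = -0.6534

-0.6534


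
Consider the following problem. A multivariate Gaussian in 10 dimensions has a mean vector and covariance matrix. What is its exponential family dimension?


Exponential family dimension calculation:
For 10-dim MVN: mean has 10 params, covariance has 10*11/2 = 55 unique entries.
Total dim = 10 + 55 = 65.

65


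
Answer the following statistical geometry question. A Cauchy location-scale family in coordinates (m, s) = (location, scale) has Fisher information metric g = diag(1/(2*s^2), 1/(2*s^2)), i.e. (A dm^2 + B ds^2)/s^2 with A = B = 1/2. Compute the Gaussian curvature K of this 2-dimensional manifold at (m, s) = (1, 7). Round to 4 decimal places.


The metric has the form g = (A dm^2 + B ds^2)/s^2 with A = 1/2, B = 1/2.
Substitute u = sqrt(A/B)*m: g = B*(du^2 + ds^2)/s^2, i.e. B times the
Poincare upper half-plane metric, which has constant Gaussian curvature -1.
Scaling a 2D metric by a constant c divides the Gaussian curvature by c,
so K = -1/B = -1/(1/2) = -2.0000 everywhere (the point (m, s) = (1, 7) is irrelevant:
the curvature is constant).
The requested Gaussian curvature is K = -2.0000.

-2.0000


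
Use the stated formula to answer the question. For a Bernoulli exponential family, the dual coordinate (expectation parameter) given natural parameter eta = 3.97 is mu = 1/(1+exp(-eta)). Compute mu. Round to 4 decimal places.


Dual coordinate (expectation parameter) for Bernoulli:
mu = 1/(1+exp(-eta)).
eta = 3.97.
exp(-eta) = exp(-3.97) = 0.018873.
mu = 1/(1+0.018873) = 0.9815

0.9815


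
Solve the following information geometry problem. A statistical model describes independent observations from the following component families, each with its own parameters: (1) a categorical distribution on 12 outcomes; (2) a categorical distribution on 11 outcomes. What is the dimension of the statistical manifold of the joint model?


The dimension of a statistical manifold equals the number of free
(independent) real parameters of the model. For a product of independent
blocks the parameter counts add.
- categorical on 12 outcomes (probabilities sum to 1): 12-1 = 11.
- categorical on 11 outcomes (probabilities sum to 1): 11-1 = 10.
Total = 11 + 10 = 21.
Dimension = 21

21


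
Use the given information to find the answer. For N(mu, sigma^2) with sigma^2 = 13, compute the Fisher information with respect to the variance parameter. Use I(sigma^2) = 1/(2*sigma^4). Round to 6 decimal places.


Fisher information for variance: I(sigma^2) = 1/(2*sigma^4).
sigma^2 = 13, so sigma^4 = 169.
I = 1/(2*169) = 1/338 = 0.002959

0.002959


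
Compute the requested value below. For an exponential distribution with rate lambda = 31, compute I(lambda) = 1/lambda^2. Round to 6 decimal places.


Fisher information for exponential: I(lambda) = 1/lambda^2.
lambda = 31, lambda^2 = 961.
I = 1/961 = 0.001041

0.001041


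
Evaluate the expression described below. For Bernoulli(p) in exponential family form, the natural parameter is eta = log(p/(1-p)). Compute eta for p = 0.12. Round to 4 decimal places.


Natural parameter for Bernoulli: eta = log(p/(1-p)).
p = 0.12, 1-p = 0.88.
p/(1-p) = 0.136364.
eta = log(0.136364) = -1.9924

-1.9924


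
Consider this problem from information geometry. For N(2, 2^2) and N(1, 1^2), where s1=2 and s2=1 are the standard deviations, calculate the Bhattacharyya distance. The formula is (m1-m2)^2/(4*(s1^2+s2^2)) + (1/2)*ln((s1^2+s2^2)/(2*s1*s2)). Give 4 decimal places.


Bhattacharyya distance between two Gaussians:
DB = (m1-m2)^2/(4*(s1^2+s2^2)) + (1/2)*ln((s1^2+s2^2)/(2*s1*s2)).
(m1-m2)^2 = (1)^2 = 1.
s1^2+s2^2 = 4 + 1 = 5.
term1 = 1/20 = 0.05.
term2 = 0.5*ln(5/4.0) = 0.111572.
DB = 0.05 + 0.111572 = 0.1616

0.1616


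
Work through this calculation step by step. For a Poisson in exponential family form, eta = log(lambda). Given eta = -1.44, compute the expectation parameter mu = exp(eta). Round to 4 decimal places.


Expectation parameter for Poisson exponential family:
mu = exp(eta).
eta = -1.44.
mu = exp(-1.44) = 0.2369

0.2369


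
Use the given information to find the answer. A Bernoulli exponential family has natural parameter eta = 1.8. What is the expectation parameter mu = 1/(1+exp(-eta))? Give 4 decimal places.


Dual coordinate (expectation parameter) for Bernoulli:
mu = 1/(1+exp(-eta)).
eta = 1.8.
exp(-eta) = exp(-1.8) = 0.165299.
mu = 1/(1+0.165299) = 0.8581

0.8581


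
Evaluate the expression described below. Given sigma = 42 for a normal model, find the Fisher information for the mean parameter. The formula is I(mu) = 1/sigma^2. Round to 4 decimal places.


The Fisher information for the mean of a normal distribution is I(mu) = 1/sigma^2.
sigma = 42, so sigma^2 = 1764.
I(mu) = 1/1764 = 0.0006

0.0006


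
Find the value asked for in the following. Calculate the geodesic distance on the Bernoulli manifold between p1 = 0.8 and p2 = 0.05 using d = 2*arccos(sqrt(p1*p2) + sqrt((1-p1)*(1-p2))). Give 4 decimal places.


Geodesic distance on Bernoulli manifold:
d(p1,p2) = 2*arccos(sqrt(p1*p2) + sqrt((1-p1)*(1-p2))).
sqrt(p1*p2) = sqrt(0.8*0.05) = 0.2.
sqrt((1-p1)*(1-p2)) = sqrt(0.2*0.95) = 0.43589.
arg = 0.2 + 0.43589 = 0.63589.
d = 2*arccos(0.63589) = 1.7633

1.7633


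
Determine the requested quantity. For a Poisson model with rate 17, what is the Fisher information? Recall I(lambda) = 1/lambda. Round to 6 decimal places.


Fisher information for Poisson: I(lambda) = 1/lambda.
lambda = 17.
I(lambda) = 1/17 = 0.058824

0.058824


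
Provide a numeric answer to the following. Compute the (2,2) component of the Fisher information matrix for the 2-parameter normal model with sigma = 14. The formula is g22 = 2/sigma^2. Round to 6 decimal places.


For the 2-parameter normal family, the Fisher metric has:
  g11 = 1/sigma^2, g22 = 2/sigma^2.
sigma = 14, sigma^2 = 196.
g22 = 0.010204

0.010204


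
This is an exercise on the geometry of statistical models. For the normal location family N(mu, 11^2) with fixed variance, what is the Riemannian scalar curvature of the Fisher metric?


This family has a single free parameter, so its statistical manifold
is 1-dimensional. The Riemann curvature tensor of any 1-dimensional
Riemannian manifold vanishes identically, so R = 0.

0


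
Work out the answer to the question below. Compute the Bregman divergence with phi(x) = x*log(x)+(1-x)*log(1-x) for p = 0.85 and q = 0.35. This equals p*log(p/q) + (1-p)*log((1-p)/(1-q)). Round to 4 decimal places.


Bregman divergence with negative entropy generator:
D = p*log(p/q) + (1-p)*log((1-p)/(1-q)).
p = 0.85, q = 0.35.
p*log(p/q) = 0.85*log(0.85/0.35) = 0.754208.
(1-p)*log((1-p)/(1-q)) = 0.15*log(0.15/0.65) = -0.219951.
D = 0.754208 + -0.219951 = 0.5343

0.5343


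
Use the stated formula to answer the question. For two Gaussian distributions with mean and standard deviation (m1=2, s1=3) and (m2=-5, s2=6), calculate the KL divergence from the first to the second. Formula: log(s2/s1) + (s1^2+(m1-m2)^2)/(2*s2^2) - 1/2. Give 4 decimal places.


KL divergence between normal distributions:
KL = log(s2/s1) + (s1^2 + (m1-m2)^2)/(2*s2^2) - 1/2.
log(6/3) = 0.693147.
(3^2 + (2--5)^2)/(2*6^2) = (9 + 49)/72 = 0.805556.
KL = 0.693147 + 0.805556 - 0.5 = 0.9987

0.9987


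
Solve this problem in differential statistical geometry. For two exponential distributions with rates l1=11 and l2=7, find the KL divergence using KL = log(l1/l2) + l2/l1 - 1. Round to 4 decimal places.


KL divergence for exponential family:
KL = log(l1/l2) + l2/l1 - 1.
log(11/7) = 0.451985.
7/11 = 0.636364.
KL = 0.451985 + 0.636364 - 1 = 0.0883

0.0883


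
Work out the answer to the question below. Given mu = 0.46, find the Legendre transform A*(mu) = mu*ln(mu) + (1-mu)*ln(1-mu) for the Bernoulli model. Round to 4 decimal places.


Legendre transform for Bernoulli:
A*(mu) = mu*log(mu) + (1-mu)*log(1-mu).
mu = 0.46, 1-mu = 0.54.
mu*log(mu) = 0.46*log(0.46) = -0.357203.
(1-mu)*log(1-mu) = 0.54*log(0.54) = -0.332741.
A* = -0.357203 + -0.332741 = -0.6899

-0.6899


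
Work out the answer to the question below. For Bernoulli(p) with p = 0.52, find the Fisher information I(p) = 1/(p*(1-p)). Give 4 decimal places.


For Bernoulli(p), Fisher information is I(p) = 1/(p*(1-p)).
p = 0.52, 1-p = 0.48.
p*(1-p) = 0.2496.
I(p) = 1/0.2496 = 4.0064

4.0064


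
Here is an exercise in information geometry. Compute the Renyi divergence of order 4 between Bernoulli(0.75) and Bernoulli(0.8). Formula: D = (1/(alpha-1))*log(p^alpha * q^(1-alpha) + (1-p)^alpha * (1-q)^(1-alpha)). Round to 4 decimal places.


Renyi divergence of order alpha between Bernoulli distributions:
D = (1/(alpha-1))*log(p^alpha * q^(1-alpha) + (1-p)^alpha * (1-q)^(1-alpha)).
alpha = 4, p = 0.75, q = 0.8.
p^alpha * q^(1-alpha) = 0.75^4 * 0.8^-3 = 0.617981.
(1-p)^alpha * (1-q)^(1-alpha) = 0.25^4 * 0.2^-3 = 0.488281.
sum = 0.617981 + 0.488281 = 1.106262.
D = (1/3)*log(1.106262) = 0.0337

0.0337


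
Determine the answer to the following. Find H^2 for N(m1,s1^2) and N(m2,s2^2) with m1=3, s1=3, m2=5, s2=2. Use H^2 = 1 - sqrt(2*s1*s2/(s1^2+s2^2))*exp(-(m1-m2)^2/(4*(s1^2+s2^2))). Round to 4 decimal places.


Squared Hellinger distance for Gaussians:
H^2 = 1 - sqrt(2*s1*s2/(s1^2+s2^2)) * exp(-(m1-m2)^2/(4*(s1^2+s2^2))).
s1^2 = 9, s2^2 = 4, s1^2+s2^2 = 13.
sqrt(2*3*2/(13)) = 0.960769.
(m1-m2)^2 = (-2)^2 = 4.
exp(-4/(4*13)) = exp(-0.076923) = 0.925961.
H^2 = 1 - 0.960769*0.925961 = 0.1104

0.1104


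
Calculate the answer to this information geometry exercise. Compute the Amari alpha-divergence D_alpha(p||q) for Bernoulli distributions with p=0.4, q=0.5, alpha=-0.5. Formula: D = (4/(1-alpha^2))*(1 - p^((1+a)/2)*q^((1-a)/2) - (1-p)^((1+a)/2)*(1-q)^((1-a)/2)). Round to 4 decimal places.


Amari alpha-divergence:
D = (4/(1-alpha^2))*(1 - p^((1+a)/2)*q^((1-a)/2) - (1-p)^((1+a)/2)*(1-q)^((1-a)/2)).
alpha = -0.5, p = 0.4, q = 0.5.
e1 = (1+alpha)/2 = 0.25, e2 = (1-alpha)/2 = 0.75.
t1 = p^e1 * q^e2 = 0.4^0.25 * 0.5^0.75 = 0.472871.
t2 = (1-p)^e1 * (1-q)^e2 = 0.6^0.25 * 0.5^0.75 = 0.523318.
4/(1-alpha^2) = 5.333333.
D = 5.333333*(1 - 0.472871 - 0.523318) = 0.0203

0.0203


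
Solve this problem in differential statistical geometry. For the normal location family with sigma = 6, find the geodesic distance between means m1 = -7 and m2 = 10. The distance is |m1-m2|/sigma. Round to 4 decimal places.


On the fixed-variance normal subfamily, geodesic distance = |m1-m2|/sigma.
|-7 - 10| = 17.
sigma = 6.
d = 17/6 = 2.8333

2.8333


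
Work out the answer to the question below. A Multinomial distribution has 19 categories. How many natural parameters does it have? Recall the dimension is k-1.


Exponential family dimension calculation:
For Multinomial with k=19 categories, dim = k-1 = 18.

18


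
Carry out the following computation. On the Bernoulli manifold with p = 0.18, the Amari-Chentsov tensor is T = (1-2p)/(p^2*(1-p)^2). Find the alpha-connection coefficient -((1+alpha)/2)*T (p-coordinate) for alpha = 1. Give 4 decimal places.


Skewness (Amari-Chentsov) tensor: T = (1-2p)/(p^2*(1-p)^2).
p = 0.18, 1-2p = 0.64, p^2 = 0.0324, (1-p)^2 = 0.6724.
T = 0.64/(0.0324 * 0.6724) = 29.376988.
In the p-coordinate, Gamma^(alpha) = Gamma^(0) - (alpha/2)*T with Gamma^(0) = (1/2)*g'(p) = -T/2,
so Gamma^(alpha) = -((1+alpha)/2)*T.
alpha = 1, -(1+alpha)/2 = -1.0.
Gamma = -1.0 * 29.376988 = -29.3770

-29.3770


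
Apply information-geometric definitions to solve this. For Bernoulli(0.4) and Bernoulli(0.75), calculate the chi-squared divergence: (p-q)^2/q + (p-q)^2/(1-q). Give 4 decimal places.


Chi-squared divergence between Bernoulli distributions:
chi^2 = (p-q)^2/q + (p-q)^2/(1-q).
p = 0.4, q = 0.75, p-q = -0.35.
(p-q)^2 = 0.1225.
term1 = 0.1225/0.75 = 0.163333.
term2 = 0.1225/0.25 = 0.49.
chi^2 = 0.163333 + 0.49 = 0.6533

0.6533


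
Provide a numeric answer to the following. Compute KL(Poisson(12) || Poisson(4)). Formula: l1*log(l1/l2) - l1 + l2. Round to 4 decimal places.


KL divergence for Poisson:
KL = l1*log(l1/l2) - l1 + l2.
l1 = 12, l2 = 4.
log(12/4) = 1.098612.
l1*log(l1/l2) = 12 * 1.098612 = 13.183347.
KL = 13.183347 - 12 + 4 = 5.1833

5.1833


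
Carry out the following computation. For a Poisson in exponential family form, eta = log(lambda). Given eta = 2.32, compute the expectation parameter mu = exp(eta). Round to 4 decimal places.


Expectation parameter for Poisson exponential family:
mu = exp(eta).
eta = 2.32.
mu = exp(2.32) = 10.1757

10.1757


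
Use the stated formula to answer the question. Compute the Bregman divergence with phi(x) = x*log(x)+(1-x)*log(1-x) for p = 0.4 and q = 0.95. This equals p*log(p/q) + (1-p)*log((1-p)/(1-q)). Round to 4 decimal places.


Bregman divergence with negative entropy generator:
D = p*log(p/q) + (1-p)*log((1-p)/(1-q)).
p = 0.4, q = 0.95.
p*log(p/q) = 0.4*log(0.4/0.95) = -0.345999.
(1-p)*log((1-p)/(1-q)) = 0.6*log(0.6/0.05) = 1.490944.
D = -0.345999 + 1.490944 = 1.1449

1.1449


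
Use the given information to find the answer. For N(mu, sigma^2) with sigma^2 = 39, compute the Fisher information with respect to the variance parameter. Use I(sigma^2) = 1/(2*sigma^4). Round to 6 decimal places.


Fisher information for variance: I(sigma^2) = 1/(2*sigma^4).
sigma^2 = 39, so sigma^4 = 1521.
I = 1/(2*1521) = 1/3042 = 0.000329

0.000329


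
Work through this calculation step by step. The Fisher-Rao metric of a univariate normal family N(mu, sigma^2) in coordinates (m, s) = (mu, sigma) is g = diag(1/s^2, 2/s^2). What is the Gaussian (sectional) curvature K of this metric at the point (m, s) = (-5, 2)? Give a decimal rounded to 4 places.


The metric has the form g = (A dm^2 + B ds^2)/s^2 with A = 1, B = 2.
Substitute u = sqrt(A/B)*m: g = B*(du^2 + ds^2)/s^2, i.e. B times the
Poincare upper half-plane metric, which has constant Gaussian curvature -1.
Scaling a 2D metric by a constant c divides the Gaussian curvature by c,
so K = -1/B = -1/(2) = -0.5000 everywhere (the point (m, s) = (-5, 2) is irrelevant:
the curvature is constant).
The requested Gaussian curvature is K = -0.5000.

-0.5000


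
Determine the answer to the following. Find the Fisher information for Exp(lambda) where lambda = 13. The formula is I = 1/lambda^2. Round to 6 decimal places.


Fisher information for exponential: I(lambda) = 1/lambda^2.
lambda = 13, lambda^2 = 169.
I = 1/169 = 0.005917

0.005917


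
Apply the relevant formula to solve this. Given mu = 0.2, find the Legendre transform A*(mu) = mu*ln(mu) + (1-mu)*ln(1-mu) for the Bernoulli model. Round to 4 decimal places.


Legendre transform for Bernoulli:
A*(mu) = mu*log(mu) + (1-mu)*log(1-mu).
mu = 0.2, 1-mu = 0.8.
mu*log(mu) = 0.2*log(0.2) = -0.321888.
(1-mu)*log(1-mu) = 0.8*log(0.8) = -0.178515.
A* = -0.321888 + -0.178515 = -0.5004

-0.5004


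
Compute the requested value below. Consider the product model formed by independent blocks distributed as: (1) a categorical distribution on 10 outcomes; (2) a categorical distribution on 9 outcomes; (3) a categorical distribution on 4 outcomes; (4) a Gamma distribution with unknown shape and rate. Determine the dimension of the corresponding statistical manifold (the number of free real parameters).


The dimension of a statistical manifold equals the number of free
(independent) real parameters of the model. For a product of independent
blocks the parameter counts add.
- categorical on 10 outcomes (probabilities sum to 1): 10-1 = 9.
- categorical on 9 outcomes (probabilities sum to 1): 9-1 = 8.
- categorical on 4 outcomes (probabilities sum to 1): 4-1 = 3.
- Gamma (shape, rate): 2.
Total = 9 + 8 + 3 + 2 = 22.
Dimension = 22

22


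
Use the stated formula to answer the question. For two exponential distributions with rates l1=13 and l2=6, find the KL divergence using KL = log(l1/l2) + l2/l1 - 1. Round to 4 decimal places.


KL divergence for exponential family:
KL = log(l1/l2) + l2/l1 - 1.
log(13/6) = 0.77319.
6/13 = 0.461538.
KL = 0.77319 + 0.461538 - 1 = 0.2347

0.2347


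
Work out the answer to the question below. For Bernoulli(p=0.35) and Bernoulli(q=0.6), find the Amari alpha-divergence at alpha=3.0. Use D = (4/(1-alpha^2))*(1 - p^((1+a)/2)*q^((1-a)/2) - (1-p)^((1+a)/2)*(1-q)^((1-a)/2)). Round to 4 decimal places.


Amari alpha-divergence:
D = (4/(1-alpha^2))*(1 - p^((1+a)/2)*q^((1-a)/2) - (1-p)^((1+a)/2)*(1-q)^((1-a)/2)).
alpha = 3.0, p = 0.35, q = 0.6.
e1 = (1+alpha)/2 = 2.0, e2 = (1-alpha)/2 = -1.0.
t1 = p^e1 * q^e2 = 0.35^2.0 * 0.6^-1.0 = 0.204167.
t2 = (1-p)^e1 * (1-q)^e2 = 0.65^2.0 * 0.4^-1.0 = 1.05625.
4/(1-alpha^2) = -0.5.
D = -0.5*(1 - 0.204167 - 1.05625) = 0.1302

0.1302
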